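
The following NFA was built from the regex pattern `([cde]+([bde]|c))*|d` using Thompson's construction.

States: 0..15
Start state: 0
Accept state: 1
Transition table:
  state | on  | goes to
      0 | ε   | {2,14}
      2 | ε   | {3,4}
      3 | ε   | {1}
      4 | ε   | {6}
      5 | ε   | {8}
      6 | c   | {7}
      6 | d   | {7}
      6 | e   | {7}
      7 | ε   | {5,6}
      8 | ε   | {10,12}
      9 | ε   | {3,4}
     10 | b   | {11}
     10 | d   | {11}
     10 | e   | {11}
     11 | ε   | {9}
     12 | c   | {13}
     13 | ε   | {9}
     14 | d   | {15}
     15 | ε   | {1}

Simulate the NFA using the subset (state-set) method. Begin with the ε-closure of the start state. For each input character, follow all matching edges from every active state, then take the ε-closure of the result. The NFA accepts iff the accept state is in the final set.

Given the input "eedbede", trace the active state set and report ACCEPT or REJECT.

Answer: ACCEPT

Derivation:
start: ε-closure({0}) = {0,1,2,3,4,6,14}
'e' @ 1: {5,6,7,8,10,12}
'e' @ 2: {1,3,4,5,6,7,8,9,10,11,12}  ✓accept
'd' @ 3: {1,3,4,5,6,7,8,9,10,11,12}  ✓accept
'b' @ 4: {1,3,4,6,9,11}  ✓accept
'e' @ 5: {5,6,7,8,10,12}
'd' @ 6: {1,3,4,5,6,7,8,9,10,11,12}  ✓accept
'e' @ 7: {1,3,4,5,6,7,8,9,10,11,12}  ✓accept
after full input: {1,3,4,5,6,7,8,9,10,11,12}  (accept=1 in)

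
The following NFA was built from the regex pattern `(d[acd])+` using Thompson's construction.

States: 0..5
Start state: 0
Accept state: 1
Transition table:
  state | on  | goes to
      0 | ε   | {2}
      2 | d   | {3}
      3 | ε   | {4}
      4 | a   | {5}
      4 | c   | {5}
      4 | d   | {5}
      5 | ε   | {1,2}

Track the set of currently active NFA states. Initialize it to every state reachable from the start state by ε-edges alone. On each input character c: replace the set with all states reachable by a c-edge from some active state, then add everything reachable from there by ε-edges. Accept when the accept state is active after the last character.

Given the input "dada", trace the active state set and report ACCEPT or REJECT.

Answer: ACCEPT

Trace:
initial (ε-close {0}): {0,2}
'd' @ 1: {3,4}
'a' @ 2: {1,2,5}  [accepting]
'd' @ 3: {3,4}
'a' @ 4: {1,2,5}  [accepting]
final: {1,2,5}; accept 1 in set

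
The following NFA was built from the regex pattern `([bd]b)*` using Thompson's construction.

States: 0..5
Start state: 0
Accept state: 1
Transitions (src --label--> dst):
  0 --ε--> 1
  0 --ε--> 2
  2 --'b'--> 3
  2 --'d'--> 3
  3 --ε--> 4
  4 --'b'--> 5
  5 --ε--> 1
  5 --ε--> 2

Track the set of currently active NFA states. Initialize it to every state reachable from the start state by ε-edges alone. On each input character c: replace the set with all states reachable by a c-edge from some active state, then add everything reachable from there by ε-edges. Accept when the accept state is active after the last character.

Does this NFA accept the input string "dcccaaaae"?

start: ε-closure({0}) = {0,1,2}
'd' @ 1: {3,4}
'c' @ 2: {}  — dead — no transitions
rest 'ccaaaae' ignored (set empty)
final: {}; accept 1 not in set

Answer: REJECT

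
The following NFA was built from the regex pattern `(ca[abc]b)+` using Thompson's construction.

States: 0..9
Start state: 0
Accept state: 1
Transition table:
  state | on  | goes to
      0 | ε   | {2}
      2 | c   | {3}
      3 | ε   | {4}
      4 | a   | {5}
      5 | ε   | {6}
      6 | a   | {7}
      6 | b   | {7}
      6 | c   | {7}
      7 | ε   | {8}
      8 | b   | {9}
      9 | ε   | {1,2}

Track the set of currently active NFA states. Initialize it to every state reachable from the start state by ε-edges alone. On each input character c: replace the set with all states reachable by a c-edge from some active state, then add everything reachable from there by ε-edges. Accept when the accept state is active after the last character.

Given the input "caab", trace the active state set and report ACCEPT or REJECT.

start: ε-closure({0}) = {0,2}
'c' @ 1: {3,4}
'a' @ 2: {5,6}
'a' @ 3: {7,8}
'b' @ 4: {1,2,9}  (accept∈set)
final: {1,2,9}; accept 1 in set

Answer: ACCEPT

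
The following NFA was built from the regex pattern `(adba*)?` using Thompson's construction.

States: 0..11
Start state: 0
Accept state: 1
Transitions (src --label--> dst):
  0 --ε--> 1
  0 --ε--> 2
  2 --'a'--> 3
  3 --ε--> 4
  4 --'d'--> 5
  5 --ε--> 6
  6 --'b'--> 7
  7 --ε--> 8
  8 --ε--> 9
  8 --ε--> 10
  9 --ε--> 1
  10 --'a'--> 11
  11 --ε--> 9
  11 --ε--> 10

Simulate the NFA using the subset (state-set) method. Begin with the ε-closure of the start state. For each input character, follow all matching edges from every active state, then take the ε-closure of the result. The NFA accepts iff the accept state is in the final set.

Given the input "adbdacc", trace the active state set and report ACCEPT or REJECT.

initial (ε-close {0}): {0,1,2}
'a' @ 1: {3,4}
'd' @ 2: {5,6}
'b' @ 3: {1,7,8,9,10}  (accept∈set)
'd' @ 4: {}  — no active states
rest 'acc' ignored (set empty)
final: {}; accept 1 not in set

Answer: REJECT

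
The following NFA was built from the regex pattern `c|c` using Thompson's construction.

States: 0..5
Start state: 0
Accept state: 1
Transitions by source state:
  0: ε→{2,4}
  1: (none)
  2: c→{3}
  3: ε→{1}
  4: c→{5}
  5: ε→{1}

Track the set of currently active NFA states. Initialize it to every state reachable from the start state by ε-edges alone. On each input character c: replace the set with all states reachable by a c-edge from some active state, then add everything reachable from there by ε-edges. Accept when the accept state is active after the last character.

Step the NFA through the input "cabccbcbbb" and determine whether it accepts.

Answer: REJECT

Steps:
start: ε-closure({0}) = {0,2,4}
'c' @ 1: {1,3,5}  [accepting]
'a' @ 2: {}  — dead — no transitions
rest 'bccbcbbb' ignored (set empty)
end set {} — state 1 not in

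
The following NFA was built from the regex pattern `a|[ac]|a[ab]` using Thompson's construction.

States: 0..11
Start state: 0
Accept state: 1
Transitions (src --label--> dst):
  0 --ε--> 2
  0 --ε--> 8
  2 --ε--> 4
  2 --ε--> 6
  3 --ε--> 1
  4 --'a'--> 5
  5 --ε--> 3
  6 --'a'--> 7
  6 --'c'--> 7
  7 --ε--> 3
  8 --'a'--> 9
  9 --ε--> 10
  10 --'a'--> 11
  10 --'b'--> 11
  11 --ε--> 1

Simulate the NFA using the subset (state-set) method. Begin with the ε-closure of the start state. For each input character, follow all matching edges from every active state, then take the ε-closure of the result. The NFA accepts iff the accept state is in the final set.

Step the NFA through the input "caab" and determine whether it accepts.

initial (ε-close {0}): {0,2,4,6,8}
'c' @ 1: {1,3,7}  (accept∈set)
'a' @ 2: {}  — no active states
rest 'ab' ignored (set empty)
final: {}; accept 1 not in set

Answer: REJECT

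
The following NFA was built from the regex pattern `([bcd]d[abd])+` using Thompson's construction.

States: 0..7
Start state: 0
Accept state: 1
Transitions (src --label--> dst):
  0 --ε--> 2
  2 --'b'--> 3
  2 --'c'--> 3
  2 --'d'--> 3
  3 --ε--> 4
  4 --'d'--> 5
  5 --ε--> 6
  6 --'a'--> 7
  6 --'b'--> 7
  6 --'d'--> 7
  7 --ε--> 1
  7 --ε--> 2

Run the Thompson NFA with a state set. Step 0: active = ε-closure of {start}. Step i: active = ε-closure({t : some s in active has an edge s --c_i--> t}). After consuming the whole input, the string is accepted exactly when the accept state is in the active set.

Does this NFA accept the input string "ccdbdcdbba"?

S₀ = ε-closure({0}) = {0,2}
'c' @ 1: {3,4}
'c' @ 2: {}  — state set empty
rest 'dbdcdbba' ignored (set empty)
final: {}; accept 1 not in set

Answer: REJECT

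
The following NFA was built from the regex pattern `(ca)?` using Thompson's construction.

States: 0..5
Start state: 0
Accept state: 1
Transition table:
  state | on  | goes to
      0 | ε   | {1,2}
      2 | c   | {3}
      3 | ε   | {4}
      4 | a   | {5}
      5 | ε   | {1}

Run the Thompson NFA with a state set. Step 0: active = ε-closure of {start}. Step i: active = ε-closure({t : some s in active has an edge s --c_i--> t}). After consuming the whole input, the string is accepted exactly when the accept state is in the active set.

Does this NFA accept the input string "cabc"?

Answer: REJECT

Steps:
initial (ε-close {0}): {0,1,2}
'c' @ 1: {3,4}
'a' @ 2: {1,5}  (accept∈set)
'b' @ 3: {}  — dead — no transitions
rest 'c' ignored (set empty)
after full input: {}  (accept=1 not in)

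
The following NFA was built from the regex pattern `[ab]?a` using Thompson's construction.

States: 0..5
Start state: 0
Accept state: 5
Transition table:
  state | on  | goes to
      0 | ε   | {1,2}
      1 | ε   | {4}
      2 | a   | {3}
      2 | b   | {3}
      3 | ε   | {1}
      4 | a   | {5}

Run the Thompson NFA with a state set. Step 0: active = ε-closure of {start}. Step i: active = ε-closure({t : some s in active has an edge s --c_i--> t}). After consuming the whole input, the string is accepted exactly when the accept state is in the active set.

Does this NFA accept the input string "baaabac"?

Answer: REJECT

Steps:
initial (ε-close {0}): {0,1,2,4}
'b' @ 1: {1,3,4}
'a' @ 2: {5}  (accept∈set)
'a' @ 3: {}  — no active states
rest 'abac' ignored (set empty)
final: {}; accept 5 not in set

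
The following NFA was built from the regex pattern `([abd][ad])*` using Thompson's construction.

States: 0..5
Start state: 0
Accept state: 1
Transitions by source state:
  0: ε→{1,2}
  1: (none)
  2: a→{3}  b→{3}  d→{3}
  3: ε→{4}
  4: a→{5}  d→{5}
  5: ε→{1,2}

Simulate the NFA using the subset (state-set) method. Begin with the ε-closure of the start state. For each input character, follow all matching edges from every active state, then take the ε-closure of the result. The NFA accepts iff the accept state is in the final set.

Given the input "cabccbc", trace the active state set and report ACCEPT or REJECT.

initial (ε-close {0}): {0,1,2}
'c' @ 1: {}  — dead — no transitions
rest 'abccbc' ignored (set empty)
end set {} — state 1 not in

Answer: REJECT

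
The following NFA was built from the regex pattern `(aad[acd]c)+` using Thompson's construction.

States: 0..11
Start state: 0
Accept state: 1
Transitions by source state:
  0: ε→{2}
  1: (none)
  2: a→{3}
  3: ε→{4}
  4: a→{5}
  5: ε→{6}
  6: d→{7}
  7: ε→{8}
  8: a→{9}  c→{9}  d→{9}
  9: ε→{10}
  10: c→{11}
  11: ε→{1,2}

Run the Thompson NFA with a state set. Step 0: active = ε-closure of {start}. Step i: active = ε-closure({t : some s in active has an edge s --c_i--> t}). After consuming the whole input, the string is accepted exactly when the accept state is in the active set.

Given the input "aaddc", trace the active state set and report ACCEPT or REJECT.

start: ε-closure({0}) = {0,2}
'a' @ 1: {3,4}
'a' @ 2: {5,6}
'd' @ 3: {7,8}
'd' @ 4: {9,10}
'c' @ 5: {1,2,11}  (accept∈set)
end set {1,2,11} — state 1 in

Answer: ACCEPT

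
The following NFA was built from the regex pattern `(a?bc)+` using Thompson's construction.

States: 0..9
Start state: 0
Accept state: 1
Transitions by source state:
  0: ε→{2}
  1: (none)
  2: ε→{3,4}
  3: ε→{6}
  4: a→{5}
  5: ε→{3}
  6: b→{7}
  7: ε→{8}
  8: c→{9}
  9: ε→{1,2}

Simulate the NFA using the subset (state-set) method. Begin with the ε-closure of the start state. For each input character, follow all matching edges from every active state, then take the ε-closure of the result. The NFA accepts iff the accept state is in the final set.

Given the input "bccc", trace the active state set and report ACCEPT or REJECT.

Answer: REJECT

Derivation:
S₀ = ε-closure({0}) = {0,2,3,4,6}
'b' @ 1: {7,8}
'c' @ 2: {1,2,3,4,6,9}  (accept∈set)
'c' @ 3: {}  — state set empty
rest 'c' ignored (set empty)
final: {}; accept 1 not in set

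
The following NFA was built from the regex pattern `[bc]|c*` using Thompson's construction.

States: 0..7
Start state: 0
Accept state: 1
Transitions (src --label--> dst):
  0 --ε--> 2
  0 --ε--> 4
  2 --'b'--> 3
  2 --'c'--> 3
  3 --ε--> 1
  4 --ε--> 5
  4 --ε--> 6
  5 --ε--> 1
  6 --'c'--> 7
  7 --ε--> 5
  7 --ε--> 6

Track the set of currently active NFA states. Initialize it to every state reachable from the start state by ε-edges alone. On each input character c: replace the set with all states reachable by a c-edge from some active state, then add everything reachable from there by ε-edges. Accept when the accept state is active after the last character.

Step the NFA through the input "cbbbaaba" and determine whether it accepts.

S₀ = ε-closure({0}) = {0,1,2,4,5,6}
'c' @ 1: {1,3,5,6,7}  (accept∈set)
'b' @ 2: {}  — state set empty
rest 'bbaaba' ignored (set empty)
end set {} — state 1 not in

Answer: REJECT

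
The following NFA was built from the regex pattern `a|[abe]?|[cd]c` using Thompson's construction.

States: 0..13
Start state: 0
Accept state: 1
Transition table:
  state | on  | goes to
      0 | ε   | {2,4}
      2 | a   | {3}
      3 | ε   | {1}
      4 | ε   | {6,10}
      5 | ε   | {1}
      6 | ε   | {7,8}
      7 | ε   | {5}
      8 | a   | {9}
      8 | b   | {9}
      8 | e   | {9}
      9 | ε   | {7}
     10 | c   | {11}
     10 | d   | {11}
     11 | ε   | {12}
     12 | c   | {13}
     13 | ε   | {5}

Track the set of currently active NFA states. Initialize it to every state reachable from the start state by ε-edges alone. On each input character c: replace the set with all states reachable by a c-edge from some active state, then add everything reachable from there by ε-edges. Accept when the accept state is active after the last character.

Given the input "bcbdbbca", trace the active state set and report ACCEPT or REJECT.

initial (ε-close {0}): {0,1,2,4,5,6,7,8,10}
'b' @ 1: {1,5,7,9}  ✓accept
'c' @ 2: {}  — dead — no transitions
rest 'bdbbca' ignored (set empty)
final: {}; accept 1 not in set

Answer: REJECT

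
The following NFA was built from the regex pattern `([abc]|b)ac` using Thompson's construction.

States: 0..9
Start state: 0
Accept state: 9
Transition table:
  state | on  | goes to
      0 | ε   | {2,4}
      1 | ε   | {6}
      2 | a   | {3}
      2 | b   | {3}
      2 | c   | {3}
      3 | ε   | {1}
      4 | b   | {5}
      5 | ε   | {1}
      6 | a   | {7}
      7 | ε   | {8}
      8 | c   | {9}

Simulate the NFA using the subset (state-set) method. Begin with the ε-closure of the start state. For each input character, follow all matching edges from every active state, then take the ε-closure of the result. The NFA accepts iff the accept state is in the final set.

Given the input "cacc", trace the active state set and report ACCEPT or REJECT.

Answer: REJECT

Trace:
initial (ε-close {0}): {0,2,4}
'c' @ 1: {1,3,6}
'a' @ 2: {7,8}
'c' @ 3: {9}  ✓accept
'c' @ 4: {}  — dead — no transitions
final: {}; accept 9 not in set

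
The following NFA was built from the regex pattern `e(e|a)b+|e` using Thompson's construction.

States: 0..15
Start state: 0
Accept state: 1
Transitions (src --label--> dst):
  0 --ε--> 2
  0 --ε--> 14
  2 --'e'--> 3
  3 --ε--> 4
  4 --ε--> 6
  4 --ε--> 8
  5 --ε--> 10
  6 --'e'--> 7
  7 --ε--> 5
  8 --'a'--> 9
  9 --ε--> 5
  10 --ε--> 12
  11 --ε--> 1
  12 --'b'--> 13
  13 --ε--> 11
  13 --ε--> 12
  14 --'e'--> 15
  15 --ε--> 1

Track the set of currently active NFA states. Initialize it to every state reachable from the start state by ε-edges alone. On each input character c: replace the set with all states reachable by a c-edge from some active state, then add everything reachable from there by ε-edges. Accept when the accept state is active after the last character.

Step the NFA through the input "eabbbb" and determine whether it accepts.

Answer: ACCEPT

Trace:
start: ε-closure({0}) = {0,2,14}
'e' @ 1: {1,3,4,6,8,15}  (accept∈set)
'a' @ 2: {5,9,10,12}
'b' @ 3: {1,11,12,13}  (accept∈set)
'b' @ 4: {1,11,12,13}  (accept∈set)
'b' @ 5: {1,11,12,13}  (accept∈set)
'b' @ 6: {1,11,12,13}  (accept∈set)
final: {1,11,12,13}; accept 1 in set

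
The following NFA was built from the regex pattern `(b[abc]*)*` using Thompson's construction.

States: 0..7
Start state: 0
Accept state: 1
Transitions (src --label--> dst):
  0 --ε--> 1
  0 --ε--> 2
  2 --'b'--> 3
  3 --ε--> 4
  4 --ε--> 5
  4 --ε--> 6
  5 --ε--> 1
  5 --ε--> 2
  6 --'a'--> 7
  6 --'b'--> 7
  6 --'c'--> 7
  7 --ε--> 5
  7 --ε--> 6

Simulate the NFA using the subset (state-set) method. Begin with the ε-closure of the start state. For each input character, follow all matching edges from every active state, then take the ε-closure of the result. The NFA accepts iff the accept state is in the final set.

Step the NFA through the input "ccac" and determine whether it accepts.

start: ε-closure({0}) = {0,1,2}
'c' @ 1: {}  — no active states
rest 'cac' ignored (set empty)
after full input: {}  (accept=1 not in)

Answer: REJECT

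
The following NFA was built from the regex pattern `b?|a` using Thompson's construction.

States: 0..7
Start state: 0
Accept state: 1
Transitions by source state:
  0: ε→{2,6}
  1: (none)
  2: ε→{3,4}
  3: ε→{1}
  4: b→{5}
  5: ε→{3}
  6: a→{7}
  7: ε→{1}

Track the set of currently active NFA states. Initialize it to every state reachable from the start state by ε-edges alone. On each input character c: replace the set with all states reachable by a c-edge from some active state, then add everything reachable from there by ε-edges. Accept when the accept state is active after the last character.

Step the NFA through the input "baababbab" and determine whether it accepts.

Answer: REJECT

Trace:
S₀ = ε-closure({0}) = {0,1,2,3,4,6}
'b' @ 1: {1,3,5}  [accepting]
'a' @ 2: {}  — state set empty
rest 'ababbab' ignored (set empty)
after full input: {}  (accept=1 not in)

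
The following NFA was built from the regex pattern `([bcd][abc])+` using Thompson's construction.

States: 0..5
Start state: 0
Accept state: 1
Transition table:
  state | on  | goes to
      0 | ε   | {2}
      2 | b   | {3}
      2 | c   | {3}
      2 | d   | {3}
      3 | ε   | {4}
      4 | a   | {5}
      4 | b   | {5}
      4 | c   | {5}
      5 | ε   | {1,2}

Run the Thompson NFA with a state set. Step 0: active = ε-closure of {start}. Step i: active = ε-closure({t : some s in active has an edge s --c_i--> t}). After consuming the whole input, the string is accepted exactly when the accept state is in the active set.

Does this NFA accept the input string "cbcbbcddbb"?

start: ε-closure({0}) = {0,2}
'c' @ 1: {3,4}
'b' @ 2: {1,2,5}  ✓accept
'c' @ 3: {3,4}
'b' @ 4: {1,2,5}  ✓accept
'b' @ 5: {3,4}
'c' @ 6: {1,2,5}  ✓accept
'd' @ 7: {3,4}
'd' @ 8: {}  — no active states
rest 'bb' ignored (set empty)
end set {} — state 1 not in

Answer: REJECT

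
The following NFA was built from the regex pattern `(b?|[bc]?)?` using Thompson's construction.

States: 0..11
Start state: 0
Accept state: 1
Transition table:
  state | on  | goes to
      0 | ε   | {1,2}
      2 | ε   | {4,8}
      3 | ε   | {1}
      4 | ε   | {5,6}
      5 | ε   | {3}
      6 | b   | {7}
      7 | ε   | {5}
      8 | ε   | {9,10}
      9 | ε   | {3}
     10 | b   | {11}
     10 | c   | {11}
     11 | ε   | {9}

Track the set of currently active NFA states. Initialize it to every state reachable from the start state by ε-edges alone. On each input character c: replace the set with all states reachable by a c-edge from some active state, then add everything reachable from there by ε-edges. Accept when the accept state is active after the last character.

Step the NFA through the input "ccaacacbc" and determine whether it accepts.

initial (ε-close {0}): {0,1,2,3,4,5,6,8,9,10}
'c' @ 1: {1,3,9,11}  (accept∈set)
'c' @ 2: {}  — dead — no transitions
rest 'aacacbc' ignored (set empty)
after full input: {}  (accept=1 not in)

Answer: REJECT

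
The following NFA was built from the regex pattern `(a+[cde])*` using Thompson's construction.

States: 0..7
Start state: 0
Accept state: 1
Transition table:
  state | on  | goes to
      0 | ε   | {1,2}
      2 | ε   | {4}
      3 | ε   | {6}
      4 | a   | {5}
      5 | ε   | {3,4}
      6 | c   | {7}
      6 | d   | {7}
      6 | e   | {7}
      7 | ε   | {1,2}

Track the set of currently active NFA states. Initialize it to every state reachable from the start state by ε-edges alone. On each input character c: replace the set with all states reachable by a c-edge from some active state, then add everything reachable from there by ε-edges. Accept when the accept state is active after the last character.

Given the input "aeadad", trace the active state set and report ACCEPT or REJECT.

start: ε-closure({0}) = {0,1,2,4}
'a' @ 1: {3,4,5,6}
'e' @ 2: {1,2,4,7}  (accept∈set)
'a' @ 3: {3,4,5,6}
'd' @ 4: {1,2,4,7}  (accept∈set)
'a' @ 5: {3,4,5,6}
'd' @ 6: {1,2,4,7}  (accept∈set)
after full input: {1,2,4,7}  (accept=1 in)

Answer: ACCEPT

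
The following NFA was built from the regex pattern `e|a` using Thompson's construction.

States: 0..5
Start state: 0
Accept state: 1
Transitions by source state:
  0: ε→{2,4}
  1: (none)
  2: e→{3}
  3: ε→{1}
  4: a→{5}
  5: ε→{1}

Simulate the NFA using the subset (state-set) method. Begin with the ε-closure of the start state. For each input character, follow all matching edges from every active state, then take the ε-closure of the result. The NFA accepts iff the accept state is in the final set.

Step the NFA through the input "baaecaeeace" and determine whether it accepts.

start: ε-closure({0}) = {0,2,4}
'b' @ 1: {}  — state set empty
rest 'aaecaeeace' ignored (set empty)
end set {} — state 1 not in

Answer: REJECT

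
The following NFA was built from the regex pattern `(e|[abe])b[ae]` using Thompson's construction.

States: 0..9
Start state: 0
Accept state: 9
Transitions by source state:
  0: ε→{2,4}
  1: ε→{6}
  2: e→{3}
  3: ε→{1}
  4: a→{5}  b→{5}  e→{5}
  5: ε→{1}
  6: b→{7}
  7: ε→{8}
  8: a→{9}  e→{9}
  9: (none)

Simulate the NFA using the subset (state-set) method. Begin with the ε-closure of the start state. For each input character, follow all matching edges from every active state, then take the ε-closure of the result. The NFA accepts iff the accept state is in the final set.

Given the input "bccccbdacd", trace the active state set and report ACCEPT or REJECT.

S₀ = ε-closure({0}) = {0,2,4}
'b' @ 1: {1,5,6}
'c' @ 2: {}  — no active states
rest 'cccbdacd' ignored (set empty)
after full input: {}  (accept=9 not in)

Answer: REJECT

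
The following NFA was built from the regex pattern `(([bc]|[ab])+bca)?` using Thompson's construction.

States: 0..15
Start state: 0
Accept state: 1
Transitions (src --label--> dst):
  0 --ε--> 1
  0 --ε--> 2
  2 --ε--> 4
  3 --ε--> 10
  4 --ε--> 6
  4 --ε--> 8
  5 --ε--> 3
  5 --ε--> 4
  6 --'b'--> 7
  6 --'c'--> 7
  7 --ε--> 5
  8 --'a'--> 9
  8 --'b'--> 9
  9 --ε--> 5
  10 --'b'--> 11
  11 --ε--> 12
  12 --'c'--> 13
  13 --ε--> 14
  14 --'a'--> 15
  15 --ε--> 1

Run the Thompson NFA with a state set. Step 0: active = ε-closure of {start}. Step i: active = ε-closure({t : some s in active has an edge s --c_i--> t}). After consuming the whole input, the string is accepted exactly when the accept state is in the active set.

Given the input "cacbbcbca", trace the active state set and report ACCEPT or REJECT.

start: ε-closure({0}) = {0,1,2,4,6,8}
'c' @ 1: {3,4,5,6,7,8,10}
'a' @ 2: {3,4,5,6,8,9,10}
'c' @ 3: {3,4,5,6,7,8,10}
'b' @ 4: {3,4,5,6,7,8,9,10,11,12}
'b' @ 5: {3,4,5,6,7,8,9,10,11,12}
'c' @ 6: {3,4,5,6,7,8,10,13,14}
'b' @ 7: {3,4,5,6,7,8,9,10,11,12}
'c' @ 8: {3,4,5,6,7,8,10,13,14}
'a' @ 9: {1,3,4,5,6,8,9,10,15}  ✓accept
after full input: {1,3,4,5,6,8,9,10,15}  (accept=1 in)

Answer: ACCEPT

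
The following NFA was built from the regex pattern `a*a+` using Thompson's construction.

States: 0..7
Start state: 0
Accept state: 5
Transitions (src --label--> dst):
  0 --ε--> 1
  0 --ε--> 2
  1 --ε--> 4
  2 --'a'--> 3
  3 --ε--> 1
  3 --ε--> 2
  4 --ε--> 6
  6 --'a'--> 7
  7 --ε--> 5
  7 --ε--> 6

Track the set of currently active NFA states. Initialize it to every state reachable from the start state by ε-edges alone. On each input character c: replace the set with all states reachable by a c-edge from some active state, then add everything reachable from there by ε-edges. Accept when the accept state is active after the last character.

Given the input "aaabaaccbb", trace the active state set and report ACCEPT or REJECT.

Answer: REJECT

Trace:
start: ε-closure({0}) = {0,1,2,4,6}
'a' @ 1: {1,2,3,4,5,6,7}  (accept∈set)
'a' @ 2: {1,2,3,4,5,6,7}  (accept∈set)
'a' @ 3: {1,2,3,4,5,6,7}  (accept∈set)
'b' @ 4: {}  — dead — no transitions
rest 'aaccbb' ignored (set empty)
end set {} — state 5 not in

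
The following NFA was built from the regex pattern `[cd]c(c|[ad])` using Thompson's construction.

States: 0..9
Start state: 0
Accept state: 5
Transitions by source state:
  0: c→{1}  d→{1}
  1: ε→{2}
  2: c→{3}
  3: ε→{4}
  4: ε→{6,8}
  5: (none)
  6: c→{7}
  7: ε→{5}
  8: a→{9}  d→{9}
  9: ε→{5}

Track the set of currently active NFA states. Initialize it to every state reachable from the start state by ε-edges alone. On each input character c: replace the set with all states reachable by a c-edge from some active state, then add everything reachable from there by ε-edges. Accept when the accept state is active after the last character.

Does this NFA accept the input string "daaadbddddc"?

Answer: REJECT

Derivation:
start: ε-closure({0}) = {0}
'd' @ 1: {1,2}
'a' @ 2: {}  — state set empty
rest 'aadbddddc' ignored (set empty)
end set {} — state 5 not in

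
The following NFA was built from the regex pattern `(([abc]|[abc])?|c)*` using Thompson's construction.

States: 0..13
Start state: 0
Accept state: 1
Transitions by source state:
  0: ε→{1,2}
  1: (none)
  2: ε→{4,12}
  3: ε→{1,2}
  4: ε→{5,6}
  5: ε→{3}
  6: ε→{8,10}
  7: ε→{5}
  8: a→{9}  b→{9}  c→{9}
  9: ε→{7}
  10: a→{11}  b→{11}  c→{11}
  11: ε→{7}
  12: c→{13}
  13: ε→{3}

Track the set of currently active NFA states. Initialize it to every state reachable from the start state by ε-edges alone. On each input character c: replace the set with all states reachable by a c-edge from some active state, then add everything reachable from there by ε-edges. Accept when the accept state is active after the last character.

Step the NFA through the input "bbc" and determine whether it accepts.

Answer: ACCEPT

Trace:
initial (ε-close {0}): {0,1,2,3,4,5,6,8,10,12}
'b' @ 1: {1,2,3,4,5,6,7,8,9,10,11,12}  (accept∈set)
'b' @ 2: {1,2,3,4,5,6,7,8,9,10,11,12}  (accept∈set)
'c' @ 3: {1,2,3,4,5,6,7,8,9,10,11,12,13}  (accept∈set)
after full input: {1,2,3,4,5,6,7,8,9,10,11,12,13}  (accept=1 in)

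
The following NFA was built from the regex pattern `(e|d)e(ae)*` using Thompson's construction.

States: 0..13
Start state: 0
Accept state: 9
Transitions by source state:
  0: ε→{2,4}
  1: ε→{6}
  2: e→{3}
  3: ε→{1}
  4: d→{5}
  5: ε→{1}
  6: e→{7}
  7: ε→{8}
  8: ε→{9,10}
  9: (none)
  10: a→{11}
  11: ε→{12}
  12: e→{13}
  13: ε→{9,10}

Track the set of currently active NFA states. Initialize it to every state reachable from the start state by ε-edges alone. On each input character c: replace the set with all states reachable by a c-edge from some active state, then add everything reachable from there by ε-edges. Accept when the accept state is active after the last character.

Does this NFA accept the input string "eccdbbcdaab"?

start: ε-closure({0}) = {0,2,4}
'e' @ 1: {1,3,6}
'c' @ 2: {}  — no active states
rest 'cdbbcdaab' ignored (set empty)
end set {} — state 9 not in

Answer: REJECT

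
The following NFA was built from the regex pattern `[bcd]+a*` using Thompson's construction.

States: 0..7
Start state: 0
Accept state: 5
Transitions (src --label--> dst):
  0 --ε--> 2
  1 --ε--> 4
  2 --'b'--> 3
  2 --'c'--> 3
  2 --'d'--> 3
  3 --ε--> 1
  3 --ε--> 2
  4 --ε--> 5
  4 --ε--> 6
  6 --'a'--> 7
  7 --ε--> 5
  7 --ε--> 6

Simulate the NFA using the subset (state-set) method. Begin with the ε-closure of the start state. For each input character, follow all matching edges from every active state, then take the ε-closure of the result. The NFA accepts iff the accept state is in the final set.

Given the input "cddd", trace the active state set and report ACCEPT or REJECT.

Answer: ACCEPT

Trace:
initial (ε-close {0}): {0,2}
'c' @ 1: {1,2,3,4,5,6}  ✓accept
'd' @ 2: {1,2,3,4,5,6}  ✓accept
'd' @ 3: {1,2,3,4,5,6}  ✓accept
'd' @ 4: {1,2,3,4,5,6}  ✓accept
end set {1,2,3,4,5,6} — state 5 in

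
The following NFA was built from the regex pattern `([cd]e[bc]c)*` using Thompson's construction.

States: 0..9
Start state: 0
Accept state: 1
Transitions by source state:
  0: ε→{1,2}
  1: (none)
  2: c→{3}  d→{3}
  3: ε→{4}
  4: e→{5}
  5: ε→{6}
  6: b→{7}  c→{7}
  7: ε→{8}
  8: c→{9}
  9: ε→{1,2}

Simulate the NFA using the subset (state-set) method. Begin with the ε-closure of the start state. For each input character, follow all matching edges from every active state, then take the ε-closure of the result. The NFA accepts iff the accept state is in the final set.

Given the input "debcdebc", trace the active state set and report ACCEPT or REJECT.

Answer: ACCEPT

Derivation:
S₀ = ε-closure({0}) = {0,1,2}
'd' @ 1: {3,4}
'e' @ 2: {5,6}
'b' @ 3: {7,8}
'c' @ 4: {1,2,9}  ✓accept
'd' @ 5: {3,4}
'e' @ 6: {5,6}
'b' @ 7: {7,8}
'c' @ 8: {1,2,9}  ✓accept
after full input: {1,2,9}  (accept=1 in)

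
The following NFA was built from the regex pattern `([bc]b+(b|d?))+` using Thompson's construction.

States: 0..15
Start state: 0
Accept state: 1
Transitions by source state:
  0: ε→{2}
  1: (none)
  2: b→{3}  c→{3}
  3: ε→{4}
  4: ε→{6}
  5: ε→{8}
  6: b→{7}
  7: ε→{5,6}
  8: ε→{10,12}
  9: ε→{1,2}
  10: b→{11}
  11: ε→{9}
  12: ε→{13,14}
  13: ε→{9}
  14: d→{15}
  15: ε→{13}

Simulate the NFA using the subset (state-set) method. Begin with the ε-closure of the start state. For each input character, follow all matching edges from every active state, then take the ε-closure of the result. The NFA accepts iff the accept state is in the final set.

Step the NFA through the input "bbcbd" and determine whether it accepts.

Answer: ACCEPT

Derivation:
start: ε-closure({0}) = {0,2}
'b' @ 1: {3,4,6}
'b' @ 2: {1,2,5,6,7,8,9,10,12,13,14}  ✓accept
'c' @ 3: {3,4,6}
'b' @ 4: {1,2,5,6,7,8,9,10,12,13,14}  ✓accept
'd' @ 5: {1,2,9,13,15}  ✓accept
end set {1,2,9,13,15} — state 1 in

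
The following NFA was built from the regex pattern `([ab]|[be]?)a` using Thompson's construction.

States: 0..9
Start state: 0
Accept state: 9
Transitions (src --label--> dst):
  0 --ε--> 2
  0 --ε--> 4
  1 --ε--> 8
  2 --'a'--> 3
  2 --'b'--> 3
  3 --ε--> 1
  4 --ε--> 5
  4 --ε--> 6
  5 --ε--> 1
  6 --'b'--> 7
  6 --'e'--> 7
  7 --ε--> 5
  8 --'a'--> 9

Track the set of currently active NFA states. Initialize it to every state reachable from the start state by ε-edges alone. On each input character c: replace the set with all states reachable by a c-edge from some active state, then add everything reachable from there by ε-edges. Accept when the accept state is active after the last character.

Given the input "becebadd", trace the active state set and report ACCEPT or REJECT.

Answer: REJECT

Steps:
initial (ε-close {0}): {0,1,2,4,5,6,8}
'b' @ 1: {1,3,5,7,8}
'e' @ 2: {}  — dead — no transitions
rest 'cebadd' ignored (set empty)
after full input: {}  (accept=9 not in)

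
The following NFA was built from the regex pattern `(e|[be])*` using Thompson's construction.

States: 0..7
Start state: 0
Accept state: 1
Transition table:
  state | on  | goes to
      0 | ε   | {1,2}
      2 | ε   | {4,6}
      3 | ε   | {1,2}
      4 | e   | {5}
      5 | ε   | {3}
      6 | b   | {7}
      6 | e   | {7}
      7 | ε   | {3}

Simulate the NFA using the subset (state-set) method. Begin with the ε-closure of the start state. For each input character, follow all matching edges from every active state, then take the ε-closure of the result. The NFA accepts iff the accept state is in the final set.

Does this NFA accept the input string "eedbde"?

initial (ε-close {0}): {0,1,2,4,6}
'e' @ 1: {1,2,3,4,5,6,7}  ✓accept
'e' @ 2: {1,2,3,4,5,6,7}  ✓accept
'd' @ 3: {}  — state set empty
rest 'bde' ignored (set empty)
end set {} — state 1 not in

Answer: REJECT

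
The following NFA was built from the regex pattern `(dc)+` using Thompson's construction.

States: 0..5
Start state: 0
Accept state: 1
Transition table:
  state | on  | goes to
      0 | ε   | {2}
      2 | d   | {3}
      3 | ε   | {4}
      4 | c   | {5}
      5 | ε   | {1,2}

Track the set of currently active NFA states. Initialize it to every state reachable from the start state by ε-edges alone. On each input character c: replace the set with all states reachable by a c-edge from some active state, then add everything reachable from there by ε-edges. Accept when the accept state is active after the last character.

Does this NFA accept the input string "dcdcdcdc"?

S₀ = ε-closure({0}) = {0,2}
'd' @ 1: {3,4}
'c' @ 2: {1,2,5}  (accept∈set)
'd' @ 3: {3,4}
'c' @ 4: {1,2,5}  (accept∈set)
'd' @ 5: {3,4}
'c' @ 6: {1,2,5}  (accept∈set)
'd' @ 7: {3,4}
'c' @ 8: {1,2,5}  (accept∈set)
after full input: {1,2,5}  (accept=1 in)

Answer: ACCEPT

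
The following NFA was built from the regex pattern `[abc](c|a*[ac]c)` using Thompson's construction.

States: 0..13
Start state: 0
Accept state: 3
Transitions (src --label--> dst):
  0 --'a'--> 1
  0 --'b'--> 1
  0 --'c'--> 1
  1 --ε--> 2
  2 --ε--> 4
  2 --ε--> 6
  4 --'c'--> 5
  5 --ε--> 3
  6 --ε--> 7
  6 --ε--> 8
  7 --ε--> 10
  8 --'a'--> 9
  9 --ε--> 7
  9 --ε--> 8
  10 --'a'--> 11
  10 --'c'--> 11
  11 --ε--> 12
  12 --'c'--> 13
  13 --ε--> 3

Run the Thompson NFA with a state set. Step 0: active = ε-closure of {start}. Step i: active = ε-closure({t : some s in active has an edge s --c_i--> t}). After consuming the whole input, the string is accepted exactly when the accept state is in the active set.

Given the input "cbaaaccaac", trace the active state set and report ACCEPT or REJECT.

Answer: REJECT

Derivation:
initial (ε-close {0}): {0}
'c' @ 1: {1,2,4,6,7,8,10}
'b' @ 2: {}  — dead — no transitions
rest 'aaaccaac' ignored (set empty)
end set {} — state 3 not in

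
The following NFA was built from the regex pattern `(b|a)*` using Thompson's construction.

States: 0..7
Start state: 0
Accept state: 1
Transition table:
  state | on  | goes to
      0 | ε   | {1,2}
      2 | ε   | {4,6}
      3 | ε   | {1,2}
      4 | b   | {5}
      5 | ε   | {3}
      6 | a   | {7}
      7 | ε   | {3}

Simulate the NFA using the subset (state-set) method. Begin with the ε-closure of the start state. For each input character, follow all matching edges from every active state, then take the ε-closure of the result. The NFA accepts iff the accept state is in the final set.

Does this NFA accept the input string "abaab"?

initial (ε-close {0}): {0,1,2,4,6}
'a' @ 1: {1,2,3,4,6,7}  [accepting]
'b' @ 2: {1,2,3,4,5,6}  [accepting]
'a' @ 3: {1,2,3,4,6,7}  [accepting]
'a' @ 4: {1,2,3,4,6,7}  [accepting]
'b' @ 5: {1,2,3,4,5,6}  [accepting]
final: {1,2,3,4,5,6}; accept 1 in set

Answer: ACCEPT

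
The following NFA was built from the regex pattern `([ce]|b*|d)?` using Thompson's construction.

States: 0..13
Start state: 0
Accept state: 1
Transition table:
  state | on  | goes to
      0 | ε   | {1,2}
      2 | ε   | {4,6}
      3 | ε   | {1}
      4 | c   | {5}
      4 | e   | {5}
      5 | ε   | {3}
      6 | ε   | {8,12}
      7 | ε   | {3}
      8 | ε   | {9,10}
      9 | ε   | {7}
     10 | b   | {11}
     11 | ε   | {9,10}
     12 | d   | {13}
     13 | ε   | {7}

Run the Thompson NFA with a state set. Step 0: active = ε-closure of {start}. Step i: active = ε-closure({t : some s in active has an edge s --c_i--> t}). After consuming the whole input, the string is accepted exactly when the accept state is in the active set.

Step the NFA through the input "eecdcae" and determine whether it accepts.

initial (ε-close {0}): {0,1,2,3,4,6,7,8,9,10,12}
'e' @ 1: {1,3,5}  (accept∈set)
'e' @ 2: {}  — state set empty
rest 'cdcae' ignored (set empty)
after full input: {}  (accept=1 not in)

Answer: REJECT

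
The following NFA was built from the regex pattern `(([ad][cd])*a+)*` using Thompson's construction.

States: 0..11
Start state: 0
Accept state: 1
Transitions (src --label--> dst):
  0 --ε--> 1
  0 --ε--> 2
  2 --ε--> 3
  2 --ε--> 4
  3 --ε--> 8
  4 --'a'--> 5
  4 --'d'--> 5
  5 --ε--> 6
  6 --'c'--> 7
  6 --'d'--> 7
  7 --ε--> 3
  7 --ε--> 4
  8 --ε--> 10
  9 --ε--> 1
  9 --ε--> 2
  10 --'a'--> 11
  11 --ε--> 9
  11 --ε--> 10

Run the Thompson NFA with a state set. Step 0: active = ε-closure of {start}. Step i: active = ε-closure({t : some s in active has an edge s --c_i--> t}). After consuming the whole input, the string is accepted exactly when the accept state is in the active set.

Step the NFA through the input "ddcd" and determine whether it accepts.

initial (ε-close {0}): {0,1,2,3,4,8,10}
'd' @ 1: {5,6}
'd' @ 2: {3,4,7,8,10}
'c' @ 3: {}  — no active states
rest 'd' ignored (set empty)
after full input: {}  (accept=1 not in)

Answer: REJECT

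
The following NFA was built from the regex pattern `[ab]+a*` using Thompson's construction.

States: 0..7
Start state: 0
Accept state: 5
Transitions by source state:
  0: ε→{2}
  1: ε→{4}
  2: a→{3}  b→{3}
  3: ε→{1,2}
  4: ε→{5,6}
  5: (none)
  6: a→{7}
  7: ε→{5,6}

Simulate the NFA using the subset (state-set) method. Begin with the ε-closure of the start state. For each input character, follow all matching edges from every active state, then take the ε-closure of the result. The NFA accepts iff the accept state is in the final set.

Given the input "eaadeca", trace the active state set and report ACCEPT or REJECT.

S₀ = ε-closure({0}) = {0,2}
'e' @ 1: {}  — no active states
rest 'aadeca' ignored (set empty)
end set {} — state 5 not in

Answer: REJECT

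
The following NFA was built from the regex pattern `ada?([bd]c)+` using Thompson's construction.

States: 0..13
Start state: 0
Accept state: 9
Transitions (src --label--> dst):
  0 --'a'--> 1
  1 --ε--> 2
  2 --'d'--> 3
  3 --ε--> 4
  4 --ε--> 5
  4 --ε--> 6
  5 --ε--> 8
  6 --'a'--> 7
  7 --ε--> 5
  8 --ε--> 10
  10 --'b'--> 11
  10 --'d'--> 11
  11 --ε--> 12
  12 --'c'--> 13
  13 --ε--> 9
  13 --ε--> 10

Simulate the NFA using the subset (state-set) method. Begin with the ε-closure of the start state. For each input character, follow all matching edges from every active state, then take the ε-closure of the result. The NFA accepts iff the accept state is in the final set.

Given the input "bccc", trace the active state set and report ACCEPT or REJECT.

S₀ = ε-closure({0}) = {0}
'b' @ 1: {}  — no active states
rest 'ccc' ignored (set empty)
after full input: {}  (accept=9 not in)

Answer: REJECT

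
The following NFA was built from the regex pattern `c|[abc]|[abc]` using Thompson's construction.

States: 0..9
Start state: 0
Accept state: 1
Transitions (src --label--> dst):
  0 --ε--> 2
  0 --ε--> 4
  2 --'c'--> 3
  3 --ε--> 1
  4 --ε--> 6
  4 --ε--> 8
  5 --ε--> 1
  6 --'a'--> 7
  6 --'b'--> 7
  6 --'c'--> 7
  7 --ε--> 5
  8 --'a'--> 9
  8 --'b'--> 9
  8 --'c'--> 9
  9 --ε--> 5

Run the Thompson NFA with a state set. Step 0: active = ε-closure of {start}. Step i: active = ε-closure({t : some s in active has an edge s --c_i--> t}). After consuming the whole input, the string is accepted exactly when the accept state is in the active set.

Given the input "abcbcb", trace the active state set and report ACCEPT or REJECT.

initial (ε-close {0}): {0,2,4,6,8}
'a' @ 1: {1,5,7,9}  ✓accept
'b' @ 2: {}  — state set empty
rest 'cbcb' ignored (set empty)
final: {}; accept 1 not in set

Answer: REJECT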